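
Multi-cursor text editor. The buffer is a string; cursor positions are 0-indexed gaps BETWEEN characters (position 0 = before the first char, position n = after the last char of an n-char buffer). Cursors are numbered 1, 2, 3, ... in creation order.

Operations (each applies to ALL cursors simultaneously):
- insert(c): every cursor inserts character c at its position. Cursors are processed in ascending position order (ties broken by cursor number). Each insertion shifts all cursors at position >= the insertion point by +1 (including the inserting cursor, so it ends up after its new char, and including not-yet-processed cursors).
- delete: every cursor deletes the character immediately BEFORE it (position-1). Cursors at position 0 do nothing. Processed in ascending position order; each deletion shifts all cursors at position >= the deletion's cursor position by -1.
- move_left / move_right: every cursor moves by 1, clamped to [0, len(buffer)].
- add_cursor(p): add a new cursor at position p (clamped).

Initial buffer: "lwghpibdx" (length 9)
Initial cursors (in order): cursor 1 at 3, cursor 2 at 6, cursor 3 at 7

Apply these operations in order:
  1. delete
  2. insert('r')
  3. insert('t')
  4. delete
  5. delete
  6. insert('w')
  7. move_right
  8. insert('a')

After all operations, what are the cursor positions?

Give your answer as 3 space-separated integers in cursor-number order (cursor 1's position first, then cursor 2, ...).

After op 1 (delete): buffer="lwhpdx" (len 6), cursors c1@2 c2@4 c3@4, authorship ......
After op 2 (insert('r')): buffer="lwrhprrdx" (len 9), cursors c1@3 c2@7 c3@7, authorship ..1..23..
After op 3 (insert('t')): buffer="lwrthprrttdx" (len 12), cursors c1@4 c2@10 c3@10, authorship ..11..2323..
After op 4 (delete): buffer="lwrhprrdx" (len 9), cursors c1@3 c2@7 c3@7, authorship ..1..23..
After op 5 (delete): buffer="lwhpdx" (len 6), cursors c1@2 c2@4 c3@4, authorship ......
After op 6 (insert('w')): buffer="lwwhpwwdx" (len 9), cursors c1@3 c2@7 c3@7, authorship ..1..23..
After op 7 (move_right): buffer="lwwhpwwdx" (len 9), cursors c1@4 c2@8 c3@8, authorship ..1..23..
After op 8 (insert('a')): buffer="lwwhapwwdaax" (len 12), cursors c1@5 c2@11 c3@11, authorship ..1.1.23.23.

Answer: 5 11 11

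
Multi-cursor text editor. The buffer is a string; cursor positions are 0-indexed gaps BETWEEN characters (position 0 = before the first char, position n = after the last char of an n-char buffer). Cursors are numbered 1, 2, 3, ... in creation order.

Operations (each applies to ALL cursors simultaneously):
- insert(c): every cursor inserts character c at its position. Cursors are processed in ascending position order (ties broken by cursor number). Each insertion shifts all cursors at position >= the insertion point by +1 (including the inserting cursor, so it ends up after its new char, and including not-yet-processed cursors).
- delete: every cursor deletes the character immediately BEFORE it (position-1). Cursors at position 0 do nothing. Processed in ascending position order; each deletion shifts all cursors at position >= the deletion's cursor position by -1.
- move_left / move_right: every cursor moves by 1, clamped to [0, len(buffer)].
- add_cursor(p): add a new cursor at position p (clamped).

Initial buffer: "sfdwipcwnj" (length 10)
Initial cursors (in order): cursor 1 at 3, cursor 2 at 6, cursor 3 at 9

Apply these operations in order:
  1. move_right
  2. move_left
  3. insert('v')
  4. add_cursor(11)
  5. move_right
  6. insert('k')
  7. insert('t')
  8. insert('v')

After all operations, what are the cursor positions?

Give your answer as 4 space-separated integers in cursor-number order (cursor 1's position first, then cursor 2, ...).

Answer: 8 15 25 21

Derivation:
After op 1 (move_right): buffer="sfdwipcwnj" (len 10), cursors c1@4 c2@7 c3@10, authorship ..........
After op 2 (move_left): buffer="sfdwipcwnj" (len 10), cursors c1@3 c2@6 c3@9, authorship ..........
After op 3 (insert('v')): buffer="sfdvwipvcwnvj" (len 13), cursors c1@4 c2@8 c3@12, authorship ...1...2...3.
After op 4 (add_cursor(11)): buffer="sfdvwipvcwnvj" (len 13), cursors c1@4 c2@8 c4@11 c3@12, authorship ...1...2...3.
After op 5 (move_right): buffer="sfdvwipvcwnvj" (len 13), cursors c1@5 c2@9 c4@12 c3@13, authorship ...1...2...3.
After op 6 (insert('k')): buffer="sfdvwkipvckwnvkjk" (len 17), cursors c1@6 c2@11 c4@15 c3@17, authorship ...1.1..2.2..34.3
After op 7 (insert('t')): buffer="sfdvwktipvcktwnvktjkt" (len 21), cursors c1@7 c2@13 c4@18 c3@21, authorship ...1.11..2.22..344.33
After op 8 (insert('v')): buffer="sfdvwktvipvcktvwnvktvjktv" (len 25), cursors c1@8 c2@15 c4@21 c3@25, authorship ...1.111..2.222..3444.333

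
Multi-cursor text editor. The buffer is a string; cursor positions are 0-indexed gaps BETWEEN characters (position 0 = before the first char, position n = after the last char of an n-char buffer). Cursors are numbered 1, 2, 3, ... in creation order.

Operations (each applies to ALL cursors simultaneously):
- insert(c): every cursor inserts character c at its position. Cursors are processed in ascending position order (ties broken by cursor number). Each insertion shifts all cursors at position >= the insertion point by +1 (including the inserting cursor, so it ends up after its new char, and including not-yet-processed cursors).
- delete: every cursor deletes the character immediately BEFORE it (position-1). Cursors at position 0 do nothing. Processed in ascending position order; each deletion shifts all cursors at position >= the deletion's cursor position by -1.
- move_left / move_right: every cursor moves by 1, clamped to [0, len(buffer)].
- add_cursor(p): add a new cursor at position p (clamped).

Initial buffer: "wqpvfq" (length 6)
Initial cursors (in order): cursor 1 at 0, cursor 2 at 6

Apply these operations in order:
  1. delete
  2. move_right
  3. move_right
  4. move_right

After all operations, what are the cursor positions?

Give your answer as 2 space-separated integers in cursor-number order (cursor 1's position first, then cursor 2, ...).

After op 1 (delete): buffer="wqpvf" (len 5), cursors c1@0 c2@5, authorship .....
After op 2 (move_right): buffer="wqpvf" (len 5), cursors c1@1 c2@5, authorship .....
After op 3 (move_right): buffer="wqpvf" (len 5), cursors c1@2 c2@5, authorship .....
After op 4 (move_right): buffer="wqpvf" (len 5), cursors c1@3 c2@5, authorship .....

Answer: 3 5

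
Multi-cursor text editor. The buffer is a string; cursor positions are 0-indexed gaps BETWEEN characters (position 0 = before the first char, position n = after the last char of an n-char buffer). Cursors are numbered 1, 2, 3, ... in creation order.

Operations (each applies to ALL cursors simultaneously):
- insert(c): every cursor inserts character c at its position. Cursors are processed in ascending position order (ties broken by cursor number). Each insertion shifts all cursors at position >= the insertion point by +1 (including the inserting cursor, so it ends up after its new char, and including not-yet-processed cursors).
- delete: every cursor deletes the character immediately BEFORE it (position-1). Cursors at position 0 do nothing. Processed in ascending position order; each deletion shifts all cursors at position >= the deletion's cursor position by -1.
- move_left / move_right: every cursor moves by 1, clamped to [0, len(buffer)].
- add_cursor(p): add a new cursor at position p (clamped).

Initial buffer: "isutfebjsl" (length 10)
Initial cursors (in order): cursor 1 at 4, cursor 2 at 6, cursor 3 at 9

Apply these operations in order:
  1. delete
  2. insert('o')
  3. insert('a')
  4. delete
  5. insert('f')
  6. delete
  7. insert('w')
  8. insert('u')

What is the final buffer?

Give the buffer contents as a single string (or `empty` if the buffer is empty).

After op 1 (delete): buffer="isufbjl" (len 7), cursors c1@3 c2@4 c3@6, authorship .......
After op 2 (insert('o')): buffer="isuofobjol" (len 10), cursors c1@4 c2@6 c3@9, authorship ...1.2..3.
After op 3 (insert('a')): buffer="isuoafoabjoal" (len 13), cursors c1@5 c2@8 c3@12, authorship ...11.22..33.
After op 4 (delete): buffer="isuofobjol" (len 10), cursors c1@4 c2@6 c3@9, authorship ...1.2..3.
After op 5 (insert('f')): buffer="isuoffofbjofl" (len 13), cursors c1@5 c2@8 c3@12, authorship ...11.22..33.
After op 6 (delete): buffer="isuofobjol" (len 10), cursors c1@4 c2@6 c3@9, authorship ...1.2..3.
After op 7 (insert('w')): buffer="isuowfowbjowl" (len 13), cursors c1@5 c2@8 c3@12, authorship ...11.22..33.
After op 8 (insert('u')): buffer="isuowufowubjowul" (len 16), cursors c1@6 c2@10 c3@15, authorship ...111.222..333.

Answer: isuowufowubjowul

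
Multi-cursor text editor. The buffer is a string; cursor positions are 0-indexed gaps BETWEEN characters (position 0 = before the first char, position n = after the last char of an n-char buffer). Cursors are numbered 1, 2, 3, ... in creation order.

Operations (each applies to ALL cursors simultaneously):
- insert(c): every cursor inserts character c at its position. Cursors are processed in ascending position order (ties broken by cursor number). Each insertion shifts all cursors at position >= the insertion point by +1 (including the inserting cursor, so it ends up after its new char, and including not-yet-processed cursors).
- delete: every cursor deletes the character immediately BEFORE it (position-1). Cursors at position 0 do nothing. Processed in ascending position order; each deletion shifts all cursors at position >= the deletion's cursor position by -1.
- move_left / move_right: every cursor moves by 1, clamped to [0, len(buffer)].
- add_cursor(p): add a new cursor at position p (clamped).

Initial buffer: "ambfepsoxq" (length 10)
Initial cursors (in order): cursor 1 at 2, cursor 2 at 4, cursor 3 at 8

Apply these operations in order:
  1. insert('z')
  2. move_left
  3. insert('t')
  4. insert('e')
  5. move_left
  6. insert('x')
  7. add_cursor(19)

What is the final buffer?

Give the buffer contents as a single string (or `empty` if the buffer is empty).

After op 1 (insert('z')): buffer="amzbfzepsozxq" (len 13), cursors c1@3 c2@6 c3@11, authorship ..1..2....3..
After op 2 (move_left): buffer="amzbfzepsozxq" (len 13), cursors c1@2 c2@5 c3@10, authorship ..1..2....3..
After op 3 (insert('t')): buffer="amtzbftzepsotzxq" (len 16), cursors c1@3 c2@7 c3@13, authorship ..11..22....33..
After op 4 (insert('e')): buffer="amtezbftezepsotezxq" (len 19), cursors c1@4 c2@9 c3@16, authorship ..111..222....333..
After op 5 (move_left): buffer="amtezbftezepsotezxq" (len 19), cursors c1@3 c2@8 c3@15, authorship ..111..222....333..
After op 6 (insert('x')): buffer="amtxezbftxezepsotxezxq" (len 22), cursors c1@4 c2@10 c3@18, authorship ..1111..2222....3333..
After op 7 (add_cursor(19)): buffer="amtxezbftxezepsotxezxq" (len 22), cursors c1@4 c2@10 c3@18 c4@19, authorship ..1111..2222....3333..

Answer: amtxezbftxezepsotxezxq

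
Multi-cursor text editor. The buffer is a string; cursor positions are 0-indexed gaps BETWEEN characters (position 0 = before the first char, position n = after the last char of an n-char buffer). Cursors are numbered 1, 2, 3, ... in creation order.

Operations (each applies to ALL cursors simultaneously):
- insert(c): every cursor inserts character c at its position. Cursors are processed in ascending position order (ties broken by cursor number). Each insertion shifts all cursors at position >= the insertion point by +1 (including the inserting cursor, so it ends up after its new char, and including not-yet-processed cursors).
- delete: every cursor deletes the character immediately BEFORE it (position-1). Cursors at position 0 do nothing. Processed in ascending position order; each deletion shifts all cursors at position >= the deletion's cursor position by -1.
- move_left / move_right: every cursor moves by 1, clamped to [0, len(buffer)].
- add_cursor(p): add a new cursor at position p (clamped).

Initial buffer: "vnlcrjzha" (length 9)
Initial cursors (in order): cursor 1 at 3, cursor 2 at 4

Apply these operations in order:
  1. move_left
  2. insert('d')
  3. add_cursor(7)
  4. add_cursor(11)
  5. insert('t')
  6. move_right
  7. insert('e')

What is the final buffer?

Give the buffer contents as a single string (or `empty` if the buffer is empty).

Answer: vndtledtcertjezhate

Derivation:
After op 1 (move_left): buffer="vnlcrjzha" (len 9), cursors c1@2 c2@3, authorship .........
After op 2 (insert('d')): buffer="vndldcrjzha" (len 11), cursors c1@3 c2@5, authorship ..1.2......
After op 3 (add_cursor(7)): buffer="vndldcrjzha" (len 11), cursors c1@3 c2@5 c3@7, authorship ..1.2......
After op 4 (add_cursor(11)): buffer="vndldcrjzha" (len 11), cursors c1@3 c2@5 c3@7 c4@11, authorship ..1.2......
After op 5 (insert('t')): buffer="vndtldtcrtjzhat" (len 15), cursors c1@4 c2@7 c3@10 c4@15, authorship ..11.22..3....4
After op 6 (move_right): buffer="vndtldtcrtjzhat" (len 15), cursors c1@5 c2@8 c3@11 c4@15, authorship ..11.22..3....4
After op 7 (insert('e')): buffer="vndtledtcertjezhate" (len 19), cursors c1@6 c2@10 c3@14 c4@19, authorship ..11.122.2.3.3...44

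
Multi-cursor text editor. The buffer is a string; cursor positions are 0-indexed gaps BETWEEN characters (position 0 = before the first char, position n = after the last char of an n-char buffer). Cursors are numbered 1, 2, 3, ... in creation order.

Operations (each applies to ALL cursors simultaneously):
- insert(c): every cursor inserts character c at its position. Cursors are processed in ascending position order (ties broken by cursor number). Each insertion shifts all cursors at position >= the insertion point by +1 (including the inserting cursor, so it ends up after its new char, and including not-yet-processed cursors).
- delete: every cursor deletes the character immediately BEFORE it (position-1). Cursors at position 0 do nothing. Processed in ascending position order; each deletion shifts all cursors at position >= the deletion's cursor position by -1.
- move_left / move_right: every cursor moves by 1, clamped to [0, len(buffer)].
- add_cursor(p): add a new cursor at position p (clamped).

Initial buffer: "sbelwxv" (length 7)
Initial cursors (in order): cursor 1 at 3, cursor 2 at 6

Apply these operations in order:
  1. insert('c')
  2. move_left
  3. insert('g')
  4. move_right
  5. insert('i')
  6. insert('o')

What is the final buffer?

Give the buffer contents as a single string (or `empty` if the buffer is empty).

After op 1 (insert('c')): buffer="sbeclwxcv" (len 9), cursors c1@4 c2@8, authorship ...1...2.
After op 2 (move_left): buffer="sbeclwxcv" (len 9), cursors c1@3 c2@7, authorship ...1...2.
After op 3 (insert('g')): buffer="sbegclwxgcv" (len 11), cursors c1@4 c2@9, authorship ...11...22.
After op 4 (move_right): buffer="sbegclwxgcv" (len 11), cursors c1@5 c2@10, authorship ...11...22.
After op 5 (insert('i')): buffer="sbegcilwxgciv" (len 13), cursors c1@6 c2@12, authorship ...111...222.
After op 6 (insert('o')): buffer="sbegciolwxgciov" (len 15), cursors c1@7 c2@14, authorship ...1111...2222.

Answer: sbegciolwxgciov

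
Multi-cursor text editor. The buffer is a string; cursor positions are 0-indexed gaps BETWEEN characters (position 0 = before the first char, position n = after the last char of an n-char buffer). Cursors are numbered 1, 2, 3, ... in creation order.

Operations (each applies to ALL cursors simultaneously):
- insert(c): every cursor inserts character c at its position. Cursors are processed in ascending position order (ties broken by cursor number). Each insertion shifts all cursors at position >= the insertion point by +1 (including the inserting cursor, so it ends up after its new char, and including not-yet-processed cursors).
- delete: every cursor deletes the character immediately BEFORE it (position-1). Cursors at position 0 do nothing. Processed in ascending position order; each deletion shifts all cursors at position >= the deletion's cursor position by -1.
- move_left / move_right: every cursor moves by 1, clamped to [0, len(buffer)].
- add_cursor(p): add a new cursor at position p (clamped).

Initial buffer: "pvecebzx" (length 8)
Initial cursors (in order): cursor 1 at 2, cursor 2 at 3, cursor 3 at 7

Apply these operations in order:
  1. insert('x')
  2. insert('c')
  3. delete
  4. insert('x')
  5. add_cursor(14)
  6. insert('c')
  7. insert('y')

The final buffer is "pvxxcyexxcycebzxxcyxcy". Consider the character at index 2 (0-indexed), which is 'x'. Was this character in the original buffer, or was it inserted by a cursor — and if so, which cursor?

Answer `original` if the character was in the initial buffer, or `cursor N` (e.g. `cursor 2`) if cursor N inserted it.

Answer: cursor 1

Derivation:
After op 1 (insert('x')): buffer="pvxexcebzxx" (len 11), cursors c1@3 c2@5 c3@10, authorship ..1.2....3.
After op 2 (insert('c')): buffer="pvxcexccebzxcx" (len 14), cursors c1@4 c2@7 c3@13, authorship ..11.22....33.
After op 3 (delete): buffer="pvxexcebzxx" (len 11), cursors c1@3 c2@5 c3@10, authorship ..1.2....3.
After op 4 (insert('x')): buffer="pvxxexxcebzxxx" (len 14), cursors c1@4 c2@7 c3@13, authorship ..11.22....33.
After op 5 (add_cursor(14)): buffer="pvxxexxcebzxxx" (len 14), cursors c1@4 c2@7 c3@13 c4@14, authorship ..11.22....33.
After op 6 (insert('c')): buffer="pvxxcexxccebzxxcxc" (len 18), cursors c1@5 c2@9 c3@16 c4@18, authorship ..111.222....333.4
After op 7 (insert('y')): buffer="pvxxcyexxcycebzxxcyxcy" (len 22), cursors c1@6 c2@11 c3@19 c4@22, authorship ..1111.2222....3333.44
Authorship (.=original, N=cursor N): . . 1 1 1 1 . 2 2 2 2 . . . . 3 3 3 3 . 4 4
Index 2: author = 1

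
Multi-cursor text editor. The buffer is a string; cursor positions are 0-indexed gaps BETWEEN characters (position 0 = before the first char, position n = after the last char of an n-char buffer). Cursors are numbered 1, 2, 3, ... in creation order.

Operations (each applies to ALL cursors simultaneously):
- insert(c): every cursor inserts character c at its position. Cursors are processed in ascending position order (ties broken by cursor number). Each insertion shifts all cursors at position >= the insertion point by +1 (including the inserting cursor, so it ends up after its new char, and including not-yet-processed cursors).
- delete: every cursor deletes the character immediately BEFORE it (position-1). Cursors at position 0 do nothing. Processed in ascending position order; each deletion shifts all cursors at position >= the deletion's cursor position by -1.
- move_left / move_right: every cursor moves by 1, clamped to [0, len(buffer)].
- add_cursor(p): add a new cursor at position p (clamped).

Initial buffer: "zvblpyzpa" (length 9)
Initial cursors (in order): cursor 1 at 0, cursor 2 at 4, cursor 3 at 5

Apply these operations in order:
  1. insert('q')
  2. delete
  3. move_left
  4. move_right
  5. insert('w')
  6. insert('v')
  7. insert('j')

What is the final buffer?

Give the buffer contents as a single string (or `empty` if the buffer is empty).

Answer: zwvjvblwvjpwvjyzpa

Derivation:
After op 1 (insert('q')): buffer="qzvblqpqyzpa" (len 12), cursors c1@1 c2@6 c3@8, authorship 1....2.3....
After op 2 (delete): buffer="zvblpyzpa" (len 9), cursors c1@0 c2@4 c3@5, authorship .........
After op 3 (move_left): buffer="zvblpyzpa" (len 9), cursors c1@0 c2@3 c3@4, authorship .........
After op 4 (move_right): buffer="zvblpyzpa" (len 9), cursors c1@1 c2@4 c3@5, authorship .........
After op 5 (insert('w')): buffer="zwvblwpwyzpa" (len 12), cursors c1@2 c2@6 c3@8, authorship .1...2.3....
After op 6 (insert('v')): buffer="zwvvblwvpwvyzpa" (len 15), cursors c1@3 c2@8 c3@11, authorship .11...22.33....
After op 7 (insert('j')): buffer="zwvjvblwvjpwvjyzpa" (len 18), cursors c1@4 c2@10 c3@14, authorship .111...222.333....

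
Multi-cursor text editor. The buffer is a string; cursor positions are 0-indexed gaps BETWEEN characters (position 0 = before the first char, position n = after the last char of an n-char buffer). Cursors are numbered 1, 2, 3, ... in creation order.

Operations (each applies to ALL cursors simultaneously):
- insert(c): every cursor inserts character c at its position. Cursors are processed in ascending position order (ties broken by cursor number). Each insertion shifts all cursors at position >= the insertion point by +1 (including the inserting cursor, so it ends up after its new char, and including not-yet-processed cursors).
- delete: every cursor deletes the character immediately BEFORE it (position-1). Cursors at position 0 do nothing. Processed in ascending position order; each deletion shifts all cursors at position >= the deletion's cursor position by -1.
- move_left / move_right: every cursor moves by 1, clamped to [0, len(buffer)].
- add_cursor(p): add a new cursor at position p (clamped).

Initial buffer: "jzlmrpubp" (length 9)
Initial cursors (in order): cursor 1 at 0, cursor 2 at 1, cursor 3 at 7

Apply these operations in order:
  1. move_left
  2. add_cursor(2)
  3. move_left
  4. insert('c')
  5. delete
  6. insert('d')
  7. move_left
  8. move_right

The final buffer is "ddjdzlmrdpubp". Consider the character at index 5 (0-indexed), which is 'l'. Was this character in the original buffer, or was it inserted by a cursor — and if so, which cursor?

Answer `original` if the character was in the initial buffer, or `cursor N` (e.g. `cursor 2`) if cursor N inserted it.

After op 1 (move_left): buffer="jzlmrpubp" (len 9), cursors c1@0 c2@0 c3@6, authorship .........
After op 2 (add_cursor(2)): buffer="jzlmrpubp" (len 9), cursors c1@0 c2@0 c4@2 c3@6, authorship .........
After op 3 (move_left): buffer="jzlmrpubp" (len 9), cursors c1@0 c2@0 c4@1 c3@5, authorship .........
After op 4 (insert('c')): buffer="ccjczlmrcpubp" (len 13), cursors c1@2 c2@2 c4@4 c3@9, authorship 12.4....3....
After op 5 (delete): buffer="jzlmrpubp" (len 9), cursors c1@0 c2@0 c4@1 c3@5, authorship .........
After op 6 (insert('d')): buffer="ddjdzlmrdpubp" (len 13), cursors c1@2 c2@2 c4@4 c3@9, authorship 12.4....3....
After op 7 (move_left): buffer="ddjdzlmrdpubp" (len 13), cursors c1@1 c2@1 c4@3 c3@8, authorship 12.4....3....
After op 8 (move_right): buffer="ddjdzlmrdpubp" (len 13), cursors c1@2 c2@2 c4@4 c3@9, authorship 12.4....3....
Authorship (.=original, N=cursor N): 1 2 . 4 . . . . 3 . . . .
Index 5: author = original

Answer: original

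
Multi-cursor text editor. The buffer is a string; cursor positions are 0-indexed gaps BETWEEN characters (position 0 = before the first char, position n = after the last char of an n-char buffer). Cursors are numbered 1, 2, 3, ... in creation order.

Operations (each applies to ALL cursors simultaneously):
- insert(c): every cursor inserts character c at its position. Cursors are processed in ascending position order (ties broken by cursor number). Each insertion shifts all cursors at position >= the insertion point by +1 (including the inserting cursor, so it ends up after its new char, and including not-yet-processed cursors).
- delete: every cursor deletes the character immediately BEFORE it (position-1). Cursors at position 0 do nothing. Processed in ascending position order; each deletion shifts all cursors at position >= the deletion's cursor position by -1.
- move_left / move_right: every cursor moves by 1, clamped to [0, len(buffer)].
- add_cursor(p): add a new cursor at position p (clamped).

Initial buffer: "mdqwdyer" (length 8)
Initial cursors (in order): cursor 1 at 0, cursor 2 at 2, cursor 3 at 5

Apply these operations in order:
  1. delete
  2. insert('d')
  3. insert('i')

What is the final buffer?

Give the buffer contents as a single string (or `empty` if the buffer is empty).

Answer: dimdiqwdiyer

Derivation:
After op 1 (delete): buffer="mqwyer" (len 6), cursors c1@0 c2@1 c3@3, authorship ......
After op 2 (insert('d')): buffer="dmdqwdyer" (len 9), cursors c1@1 c2@3 c3@6, authorship 1.2..3...
After op 3 (insert('i')): buffer="dimdiqwdiyer" (len 12), cursors c1@2 c2@5 c3@9, authorship 11.22..33...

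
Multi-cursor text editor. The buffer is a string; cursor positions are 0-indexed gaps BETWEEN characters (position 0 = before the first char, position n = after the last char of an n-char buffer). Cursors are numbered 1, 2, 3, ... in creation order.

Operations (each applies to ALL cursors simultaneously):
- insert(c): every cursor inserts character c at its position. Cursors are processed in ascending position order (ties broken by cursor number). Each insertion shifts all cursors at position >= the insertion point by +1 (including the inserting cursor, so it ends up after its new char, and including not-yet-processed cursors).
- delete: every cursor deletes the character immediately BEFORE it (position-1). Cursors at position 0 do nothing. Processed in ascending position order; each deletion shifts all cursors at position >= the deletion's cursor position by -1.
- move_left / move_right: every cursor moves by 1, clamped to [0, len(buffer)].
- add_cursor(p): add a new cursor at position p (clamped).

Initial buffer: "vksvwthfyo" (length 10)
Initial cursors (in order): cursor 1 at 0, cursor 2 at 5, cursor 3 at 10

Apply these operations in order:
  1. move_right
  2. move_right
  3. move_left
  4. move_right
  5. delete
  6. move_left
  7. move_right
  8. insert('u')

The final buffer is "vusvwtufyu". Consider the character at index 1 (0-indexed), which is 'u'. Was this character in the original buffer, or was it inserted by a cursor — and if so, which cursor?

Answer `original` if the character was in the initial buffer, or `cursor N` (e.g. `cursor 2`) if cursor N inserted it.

Answer: cursor 1

Derivation:
After op 1 (move_right): buffer="vksvwthfyo" (len 10), cursors c1@1 c2@6 c3@10, authorship ..........
After op 2 (move_right): buffer="vksvwthfyo" (len 10), cursors c1@2 c2@7 c3@10, authorship ..........
After op 3 (move_left): buffer="vksvwthfyo" (len 10), cursors c1@1 c2@6 c3@9, authorship ..........
After op 4 (move_right): buffer="vksvwthfyo" (len 10), cursors c1@2 c2@7 c3@10, authorship ..........
After op 5 (delete): buffer="vsvwtfy" (len 7), cursors c1@1 c2@5 c3@7, authorship .......
After op 6 (move_left): buffer="vsvwtfy" (len 7), cursors c1@0 c2@4 c3@6, authorship .......
After op 7 (move_right): buffer="vsvwtfy" (len 7), cursors c1@1 c2@5 c3@7, authorship .......
After op 8 (insert('u')): buffer="vusvwtufyu" (len 10), cursors c1@2 c2@7 c3@10, authorship .1....2..3
Authorship (.=original, N=cursor N): . 1 . . . . 2 . . 3
Index 1: author = 1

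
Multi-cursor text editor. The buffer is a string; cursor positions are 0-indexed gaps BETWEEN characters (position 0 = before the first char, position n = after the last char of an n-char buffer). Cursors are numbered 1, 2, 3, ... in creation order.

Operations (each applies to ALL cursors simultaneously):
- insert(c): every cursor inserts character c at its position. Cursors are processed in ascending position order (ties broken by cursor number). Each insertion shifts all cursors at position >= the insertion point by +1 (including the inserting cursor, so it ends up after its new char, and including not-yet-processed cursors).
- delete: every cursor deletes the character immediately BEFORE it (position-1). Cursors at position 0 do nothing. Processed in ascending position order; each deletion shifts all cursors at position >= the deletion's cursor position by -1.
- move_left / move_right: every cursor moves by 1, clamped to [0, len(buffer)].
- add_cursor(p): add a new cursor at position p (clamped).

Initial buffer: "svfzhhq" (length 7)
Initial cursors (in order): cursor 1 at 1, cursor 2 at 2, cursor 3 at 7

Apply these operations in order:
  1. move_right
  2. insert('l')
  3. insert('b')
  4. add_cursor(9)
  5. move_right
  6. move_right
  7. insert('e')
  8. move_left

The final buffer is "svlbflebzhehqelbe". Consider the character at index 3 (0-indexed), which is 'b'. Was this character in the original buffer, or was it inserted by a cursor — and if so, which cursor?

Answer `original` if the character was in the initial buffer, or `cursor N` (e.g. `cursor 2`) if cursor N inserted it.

Answer: cursor 1

Derivation:
After op 1 (move_right): buffer="svfzhhq" (len 7), cursors c1@2 c2@3 c3@7, authorship .......
After op 2 (insert('l')): buffer="svlflzhhql" (len 10), cursors c1@3 c2@5 c3@10, authorship ..1.2....3
After op 3 (insert('b')): buffer="svlbflbzhhqlb" (len 13), cursors c1@4 c2@7 c3@13, authorship ..11.22....33
After op 4 (add_cursor(9)): buffer="svlbflbzhhqlb" (len 13), cursors c1@4 c2@7 c4@9 c3@13, authorship ..11.22....33
After op 5 (move_right): buffer="svlbflbzhhqlb" (len 13), cursors c1@5 c2@8 c4@10 c3@13, authorship ..11.22....33
After op 6 (move_right): buffer="svlbflbzhhqlb" (len 13), cursors c1@6 c2@9 c4@11 c3@13, authorship ..11.22....33
After op 7 (insert('e')): buffer="svlbflebzhehqelbe" (len 17), cursors c1@7 c2@11 c4@14 c3@17, authorship ..11.212..2..4333
After op 8 (move_left): buffer="svlbflebzhehqelbe" (len 17), cursors c1@6 c2@10 c4@13 c3@16, authorship ..11.212..2..4333
Authorship (.=original, N=cursor N): . . 1 1 . 2 1 2 . . 2 . . 4 3 3 3
Index 3: author = 1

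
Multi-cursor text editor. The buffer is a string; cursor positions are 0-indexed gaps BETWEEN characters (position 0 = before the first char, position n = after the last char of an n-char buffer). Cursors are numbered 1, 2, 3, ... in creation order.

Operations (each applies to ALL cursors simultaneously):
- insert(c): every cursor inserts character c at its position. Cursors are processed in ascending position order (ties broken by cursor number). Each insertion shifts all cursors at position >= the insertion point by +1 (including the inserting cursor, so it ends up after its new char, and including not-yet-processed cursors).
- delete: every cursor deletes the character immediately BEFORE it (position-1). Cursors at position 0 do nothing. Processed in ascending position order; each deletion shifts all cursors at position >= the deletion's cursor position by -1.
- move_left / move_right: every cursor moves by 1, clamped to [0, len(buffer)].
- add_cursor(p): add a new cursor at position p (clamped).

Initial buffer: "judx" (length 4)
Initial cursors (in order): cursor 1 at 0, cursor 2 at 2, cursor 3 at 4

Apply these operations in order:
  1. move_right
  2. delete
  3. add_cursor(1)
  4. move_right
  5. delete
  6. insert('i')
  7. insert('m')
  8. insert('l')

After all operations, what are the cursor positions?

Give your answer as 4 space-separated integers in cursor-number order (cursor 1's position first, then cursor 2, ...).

After op 1 (move_right): buffer="judx" (len 4), cursors c1@1 c2@3 c3@4, authorship ....
After op 2 (delete): buffer="u" (len 1), cursors c1@0 c2@1 c3@1, authorship .
After op 3 (add_cursor(1)): buffer="u" (len 1), cursors c1@0 c2@1 c3@1 c4@1, authorship .
After op 4 (move_right): buffer="u" (len 1), cursors c1@1 c2@1 c3@1 c4@1, authorship .
After op 5 (delete): buffer="" (len 0), cursors c1@0 c2@0 c3@0 c4@0, authorship 
After op 6 (insert('i')): buffer="iiii" (len 4), cursors c1@4 c2@4 c3@4 c4@4, authorship 1234
After op 7 (insert('m')): buffer="iiiimmmm" (len 8), cursors c1@8 c2@8 c3@8 c4@8, authorship 12341234
After op 8 (insert('l')): buffer="iiiimmmmllll" (len 12), cursors c1@12 c2@12 c3@12 c4@12, authorship 123412341234

Answer: 12 12 12 12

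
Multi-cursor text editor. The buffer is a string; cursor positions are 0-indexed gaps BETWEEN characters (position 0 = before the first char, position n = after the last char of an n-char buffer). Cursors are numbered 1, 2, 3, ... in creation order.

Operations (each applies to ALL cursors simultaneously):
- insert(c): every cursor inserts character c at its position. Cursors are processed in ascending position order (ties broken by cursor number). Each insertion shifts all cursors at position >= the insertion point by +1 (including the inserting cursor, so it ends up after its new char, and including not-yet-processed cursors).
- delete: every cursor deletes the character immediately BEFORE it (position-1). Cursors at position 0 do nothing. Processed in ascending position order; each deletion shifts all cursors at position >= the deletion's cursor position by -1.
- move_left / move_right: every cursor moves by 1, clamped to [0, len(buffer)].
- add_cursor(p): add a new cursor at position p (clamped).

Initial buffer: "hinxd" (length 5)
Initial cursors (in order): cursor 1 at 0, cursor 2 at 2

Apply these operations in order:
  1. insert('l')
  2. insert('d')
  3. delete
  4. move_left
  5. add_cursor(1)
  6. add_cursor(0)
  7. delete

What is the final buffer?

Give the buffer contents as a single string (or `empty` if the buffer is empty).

After op 1 (insert('l')): buffer="lhilnxd" (len 7), cursors c1@1 c2@4, authorship 1..2...
After op 2 (insert('d')): buffer="ldhildnxd" (len 9), cursors c1@2 c2@6, authorship 11..22...
After op 3 (delete): buffer="lhilnxd" (len 7), cursors c1@1 c2@4, authorship 1..2...
After op 4 (move_left): buffer="lhilnxd" (len 7), cursors c1@0 c2@3, authorship 1..2...
After op 5 (add_cursor(1)): buffer="lhilnxd" (len 7), cursors c1@0 c3@1 c2@3, authorship 1..2...
After op 6 (add_cursor(0)): buffer="lhilnxd" (len 7), cursors c1@0 c4@0 c3@1 c2@3, authorship 1..2...
After op 7 (delete): buffer="hlnxd" (len 5), cursors c1@0 c3@0 c4@0 c2@1, authorship .2...

Answer: hlnxd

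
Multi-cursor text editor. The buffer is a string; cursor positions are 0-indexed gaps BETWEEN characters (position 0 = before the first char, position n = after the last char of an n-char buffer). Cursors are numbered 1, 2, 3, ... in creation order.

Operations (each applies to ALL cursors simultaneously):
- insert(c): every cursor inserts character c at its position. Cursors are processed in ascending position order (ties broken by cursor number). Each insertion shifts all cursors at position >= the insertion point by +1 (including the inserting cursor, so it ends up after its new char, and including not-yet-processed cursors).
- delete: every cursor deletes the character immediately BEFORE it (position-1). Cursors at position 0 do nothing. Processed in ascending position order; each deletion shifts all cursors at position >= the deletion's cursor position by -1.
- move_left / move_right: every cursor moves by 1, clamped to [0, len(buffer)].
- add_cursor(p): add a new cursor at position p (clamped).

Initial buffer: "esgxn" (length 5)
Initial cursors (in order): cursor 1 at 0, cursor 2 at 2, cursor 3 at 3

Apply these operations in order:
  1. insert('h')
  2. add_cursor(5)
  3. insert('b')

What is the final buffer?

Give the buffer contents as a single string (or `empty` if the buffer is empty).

After op 1 (insert('h')): buffer="heshghxn" (len 8), cursors c1@1 c2@4 c3@6, authorship 1..2.3..
After op 2 (add_cursor(5)): buffer="heshghxn" (len 8), cursors c1@1 c2@4 c4@5 c3@6, authorship 1..2.3..
After op 3 (insert('b')): buffer="hbeshbgbhbxn" (len 12), cursors c1@2 c2@6 c4@8 c3@10, authorship 11..22.433..

Answer: hbeshbgbhbxn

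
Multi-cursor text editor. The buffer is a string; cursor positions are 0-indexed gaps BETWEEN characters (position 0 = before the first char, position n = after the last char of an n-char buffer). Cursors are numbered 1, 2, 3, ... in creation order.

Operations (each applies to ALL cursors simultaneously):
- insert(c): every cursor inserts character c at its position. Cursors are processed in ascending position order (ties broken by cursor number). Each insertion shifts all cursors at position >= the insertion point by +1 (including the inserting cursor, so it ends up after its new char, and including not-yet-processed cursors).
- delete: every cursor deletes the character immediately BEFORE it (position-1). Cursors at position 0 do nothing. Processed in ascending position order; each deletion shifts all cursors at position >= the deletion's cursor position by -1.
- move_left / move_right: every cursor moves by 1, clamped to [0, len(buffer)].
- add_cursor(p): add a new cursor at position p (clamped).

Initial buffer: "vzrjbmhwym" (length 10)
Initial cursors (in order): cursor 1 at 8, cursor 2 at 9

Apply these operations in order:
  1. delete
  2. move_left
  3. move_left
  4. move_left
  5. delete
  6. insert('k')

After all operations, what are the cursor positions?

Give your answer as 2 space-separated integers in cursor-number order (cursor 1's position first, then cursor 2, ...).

Answer: 4 4

Derivation:
After op 1 (delete): buffer="vzrjbmhm" (len 8), cursors c1@7 c2@7, authorship ........
After op 2 (move_left): buffer="vzrjbmhm" (len 8), cursors c1@6 c2@6, authorship ........
After op 3 (move_left): buffer="vzrjbmhm" (len 8), cursors c1@5 c2@5, authorship ........
After op 4 (move_left): buffer="vzrjbmhm" (len 8), cursors c1@4 c2@4, authorship ........
After op 5 (delete): buffer="vzbmhm" (len 6), cursors c1@2 c2@2, authorship ......
After op 6 (insert('k')): buffer="vzkkbmhm" (len 8), cursors c1@4 c2@4, authorship ..12....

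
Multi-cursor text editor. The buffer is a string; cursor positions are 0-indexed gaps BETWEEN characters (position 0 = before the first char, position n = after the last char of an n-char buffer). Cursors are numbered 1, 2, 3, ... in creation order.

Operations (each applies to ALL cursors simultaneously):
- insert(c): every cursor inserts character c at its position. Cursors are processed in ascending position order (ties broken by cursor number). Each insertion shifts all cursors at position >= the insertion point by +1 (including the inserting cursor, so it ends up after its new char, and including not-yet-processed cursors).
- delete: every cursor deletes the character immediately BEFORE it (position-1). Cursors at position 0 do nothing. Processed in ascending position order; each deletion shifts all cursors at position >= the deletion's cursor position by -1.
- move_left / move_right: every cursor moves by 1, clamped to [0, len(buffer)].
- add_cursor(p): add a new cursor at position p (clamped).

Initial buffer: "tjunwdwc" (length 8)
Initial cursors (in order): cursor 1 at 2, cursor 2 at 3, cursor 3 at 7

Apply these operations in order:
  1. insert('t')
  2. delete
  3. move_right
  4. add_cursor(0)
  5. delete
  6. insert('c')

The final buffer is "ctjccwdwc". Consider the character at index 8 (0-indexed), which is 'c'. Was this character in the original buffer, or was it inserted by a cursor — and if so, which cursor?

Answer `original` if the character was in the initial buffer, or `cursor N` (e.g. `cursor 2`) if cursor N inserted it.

After op 1 (insert('t')): buffer="tjtutnwdwtc" (len 11), cursors c1@3 c2@5 c3@10, authorship ..1.2....3.
After op 2 (delete): buffer="tjunwdwc" (len 8), cursors c1@2 c2@3 c3@7, authorship ........
After op 3 (move_right): buffer="tjunwdwc" (len 8), cursors c1@3 c2@4 c3@8, authorship ........
After op 4 (add_cursor(0)): buffer="tjunwdwc" (len 8), cursors c4@0 c1@3 c2@4 c3@8, authorship ........
After op 5 (delete): buffer="tjwdw" (len 5), cursors c4@0 c1@2 c2@2 c3@5, authorship .....
After op 6 (insert('c')): buffer="ctjccwdwc" (len 9), cursors c4@1 c1@5 c2@5 c3@9, authorship 4..12...3
Authorship (.=original, N=cursor N): 4 . . 1 2 . . . 3
Index 8: author = 3

Answer: cursor 3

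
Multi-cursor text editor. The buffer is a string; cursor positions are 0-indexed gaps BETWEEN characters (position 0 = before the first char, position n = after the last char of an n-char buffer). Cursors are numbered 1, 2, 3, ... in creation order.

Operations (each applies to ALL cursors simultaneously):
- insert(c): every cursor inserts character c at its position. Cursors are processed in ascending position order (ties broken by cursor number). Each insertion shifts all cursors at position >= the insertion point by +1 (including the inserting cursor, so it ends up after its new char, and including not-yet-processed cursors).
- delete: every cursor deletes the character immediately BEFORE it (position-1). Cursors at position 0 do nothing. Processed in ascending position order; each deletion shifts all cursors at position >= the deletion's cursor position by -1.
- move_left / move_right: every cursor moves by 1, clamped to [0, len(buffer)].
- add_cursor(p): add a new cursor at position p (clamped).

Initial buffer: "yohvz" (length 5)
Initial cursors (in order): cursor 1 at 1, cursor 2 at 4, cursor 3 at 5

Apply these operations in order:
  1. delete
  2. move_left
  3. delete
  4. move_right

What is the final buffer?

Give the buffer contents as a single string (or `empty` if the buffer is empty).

Answer: h

Derivation:
After op 1 (delete): buffer="oh" (len 2), cursors c1@0 c2@2 c3@2, authorship ..
After op 2 (move_left): buffer="oh" (len 2), cursors c1@0 c2@1 c3@1, authorship ..
After op 3 (delete): buffer="h" (len 1), cursors c1@0 c2@0 c3@0, authorship .
After op 4 (move_right): buffer="h" (len 1), cursors c1@1 c2@1 c3@1, authorship .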